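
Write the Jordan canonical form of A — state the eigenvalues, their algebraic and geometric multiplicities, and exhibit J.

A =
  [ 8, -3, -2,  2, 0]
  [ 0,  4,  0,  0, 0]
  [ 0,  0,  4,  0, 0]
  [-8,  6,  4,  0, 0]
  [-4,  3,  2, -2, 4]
J_2(4) ⊕ J_1(4) ⊕ J_1(4) ⊕ J_1(4)

The characteristic polynomial is
  det(x·I − A) = x^5 - 20*x^4 + 160*x^3 - 640*x^2 + 1280*x - 1024 = (x - 4)^5

Eigenvalues and multiplicities (the geometric multiplicity of λ is n − rank(A − λI), which equals the number of Jordan blocks for λ):
  λ = 4: algebraic multiplicity = 5, geometric multiplicity = 4

Determining the block sizes for each eigenvalue:
  λ = 4: 4 blocks summing to 5 forces exactly one block of size 2 and the rest size 1 → block sizes [2, 1, 1, 1]

Assembling the blocks gives a Jordan form
J =
  [4, 1, 0, 0, 0]
  [0, 4, 0, 0, 0]
  [0, 0, 4, 0, 0]
  [0, 0, 0, 4, 0]
  [0, 0, 0, 0, 4]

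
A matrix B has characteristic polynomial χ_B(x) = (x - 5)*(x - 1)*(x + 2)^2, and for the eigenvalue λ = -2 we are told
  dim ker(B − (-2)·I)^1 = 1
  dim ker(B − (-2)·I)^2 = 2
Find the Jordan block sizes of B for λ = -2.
Block sizes for λ = -2: [2]

From the dimensions of kernels of powers, the number of Jordan blocks of size at least j is d_j − d_{j−1} where d_j = dim ker(N^j) (with d_0 = 0). Computing the differences gives [1, 1].
The number of blocks of size exactly k is (#blocks of size ≥ k) − (#blocks of size ≥ k + 1), so the partition is: 1 block(s) of size 2.
In nonincreasing order the block sizes are [2].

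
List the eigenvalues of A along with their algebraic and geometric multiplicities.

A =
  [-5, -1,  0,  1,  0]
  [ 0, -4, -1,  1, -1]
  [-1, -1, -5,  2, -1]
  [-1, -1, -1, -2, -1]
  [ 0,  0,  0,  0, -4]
λ = -4: alg = 5, geom = 3

Step 1 — factor the characteristic polynomial to read off the algebraic multiplicities:
  χ_A(x) = (x + 4)^5

Step 2 — compute geometric multiplicities via the rank-nullity identity g(λ) = n − rank(A − λI):
  rank(A − (-4)·I) = 2, so dim ker(A − (-4)·I) = n − 2 = 3

Summary:
  λ = -4: algebraic multiplicity = 5, geometric multiplicity = 3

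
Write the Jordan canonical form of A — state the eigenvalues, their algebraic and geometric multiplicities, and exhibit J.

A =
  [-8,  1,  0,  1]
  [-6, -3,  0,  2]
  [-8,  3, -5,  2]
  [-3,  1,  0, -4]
J_2(-5) ⊕ J_2(-5)

The characteristic polynomial is
  det(x·I − A) = x^4 + 20*x^3 + 150*x^2 + 500*x + 625 = (x + 5)^4

Eigenvalues and multiplicities (the geometric multiplicity of λ is n − rank(A − λI), which equals the number of Jordan blocks for λ):
  λ = -5: algebraic multiplicity = 4, geometric multiplicity = 2

Determining the block sizes for each eigenvalue:
  λ = -5: with am = 4 and gm = 2, the partition is not yet determined (e.g. several partitions of 4 into 2 parts exist). Let N = A − (-5)·I. Computing rank(N^1) = 2, rank(N^2) = 0; the number of blocks of size ≥ j is rank(N^{j−1}) − rank(N^j), giving [2, 2]. So we have 2 block(s) of size 2 → block sizes [2, 2]

Assembling the blocks gives a Jordan form
J =
  [-5,  1,  0,  0]
  [ 0, -5,  0,  0]
  [ 0,  0, -5,  1]
  [ 0,  0,  0, -5]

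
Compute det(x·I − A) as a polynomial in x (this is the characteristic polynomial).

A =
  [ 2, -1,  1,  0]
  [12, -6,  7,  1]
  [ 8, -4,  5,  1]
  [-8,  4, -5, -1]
x^4

Expanding det(x·I − A) (e.g. by cofactor expansion or by noting that A is similar to its Jordan form J, which has the same characteristic polynomial as A) gives
  χ_A(x) = x^4
which factors as x^4. The eigenvalues (with algebraic multiplicities) are λ = 0 with multiplicity 4.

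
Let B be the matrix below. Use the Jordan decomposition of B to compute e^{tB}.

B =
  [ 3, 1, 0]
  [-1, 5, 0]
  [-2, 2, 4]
e^{tB} =
  [-t*exp(4*t) + exp(4*t), t*exp(4*t), 0]
  [-t*exp(4*t), t*exp(4*t) + exp(4*t), 0]
  [-2*t*exp(4*t), 2*t*exp(4*t), exp(4*t)]

Strategy: write B = P · J · P⁻¹ where J is a Jordan canonical form, so e^{tB} = P · e^{tJ} · P⁻¹, and e^{tJ} can be computed block-by-block.

B has Jordan form
J =
  [4, 1, 0]
  [0, 4, 0]
  [0, 0, 4]
(up to reordering of blocks).

Per-block formulas:
  For a 1×1 block at λ = 4: exp(t · [4]) = [e^(4t)].
  For a 2×2 Jordan block J_2(4): exp(t · J_2(4)) = e^(4t)·(I + t·N), where N is the 2×2 nilpotent shift.

After assembling e^{tJ} and conjugating by P, we get:

e^{tB} =
  [-t*exp(4*t) + exp(4*t), t*exp(4*t), 0]
  [-t*exp(4*t), t*exp(4*t) + exp(4*t), 0]
  [-2*t*exp(4*t), 2*t*exp(4*t), exp(4*t)]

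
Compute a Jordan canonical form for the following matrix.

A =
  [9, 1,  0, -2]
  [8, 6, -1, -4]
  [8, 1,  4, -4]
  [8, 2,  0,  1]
J_3(5) ⊕ J_1(5)

The characteristic polynomial is
  det(x·I − A) = x^4 - 20*x^3 + 150*x^2 - 500*x + 625 = (x - 5)^4

Eigenvalues and multiplicities (the geometric multiplicity of λ is n − rank(A − λI), which equals the number of Jordan blocks for λ):
  λ = 5: algebraic multiplicity = 4, geometric multiplicity = 2

Determining the block sizes for each eigenvalue:
  λ = 5: with am = 4 and gm = 2, the partition is not yet determined (e.g. several partitions of 4 into 2 parts exist). Let N = A − (5)·I. Computing rank(N^1) = 2, rank(N^2) = 1, rank(N^3) = 0; the number of blocks of size ≥ j is rank(N^{j−1}) − rank(N^j), giving [2, 1, 1]. So we have 1 block(s) of size 3, 1 block(s) of size 1 → block sizes [3, 1]

Assembling the blocks gives a Jordan form
J =
  [5, 1, 0, 0]
  [0, 5, 1, 0]
  [0, 0, 5, 0]
  [0, 0, 0, 5]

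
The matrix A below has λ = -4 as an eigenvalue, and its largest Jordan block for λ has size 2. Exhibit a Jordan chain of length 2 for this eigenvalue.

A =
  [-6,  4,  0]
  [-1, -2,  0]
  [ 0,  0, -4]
A Jordan chain for λ = -4 of length 2:
v_1 = (-2, -1, 0)ᵀ
v_2 = (1, 0, 0)ᵀ

Let N = A − (-4)·I. We want v_2 with N^2 v_2 = 0 but N^1 v_2 ≠ 0; then v_{j-1} := N · v_j for j = 2, …, 2.

Pick v_2 = (1, 0, 0)ᵀ.
Then v_1 = N · v_2 = (-2, -1, 0)ᵀ.

Sanity check: (A − (-4)·I) v_1 = (0, 0, 0)ᵀ = 0. ✓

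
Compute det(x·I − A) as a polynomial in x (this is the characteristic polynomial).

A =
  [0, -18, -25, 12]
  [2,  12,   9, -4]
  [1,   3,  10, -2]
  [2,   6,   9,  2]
x^4 - 24*x^3 + 216*x^2 - 864*x + 1296

Expanding det(x·I − A) (e.g. by cofactor expansion or by noting that A is similar to its Jordan form J, which has the same characteristic polynomial as A) gives
  χ_A(x) = x^4 - 24*x^3 + 216*x^2 - 864*x + 1296
which factors as (x - 6)^4. The eigenvalues (with algebraic multiplicities) are λ = 6 with multiplicity 4.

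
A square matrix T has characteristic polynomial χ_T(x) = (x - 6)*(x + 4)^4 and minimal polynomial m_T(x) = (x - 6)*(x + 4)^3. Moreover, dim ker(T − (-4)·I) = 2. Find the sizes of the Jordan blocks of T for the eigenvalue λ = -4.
Block sizes for λ = -4: [3, 1]

Step 1 — from the characteristic polynomial, algebraic multiplicity of λ = -4 is 4. From dim ker(T − (-4)·I) = 2, there are exactly 2 Jordan blocks for λ = -4.
Step 2 — from the minimal polynomial, the factor (x + 4)^3 tells us the largest block for λ = -4 has size 3.
Step 3 — with total size 4, 2 blocks, and largest block 3, the block sizes (in nonincreasing order) are [3, 1].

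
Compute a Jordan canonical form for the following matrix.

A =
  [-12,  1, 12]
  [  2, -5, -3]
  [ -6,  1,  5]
J_3(-4)

The characteristic polynomial is
  det(x·I − A) = x^3 + 12*x^2 + 48*x + 64 = (x + 4)^3

Eigenvalues and multiplicities (the geometric multiplicity of λ is n − rank(A − λI), which equals the number of Jordan blocks for λ):
  λ = -4: algebraic multiplicity = 3, geometric multiplicity = 1

Determining the block sizes for each eigenvalue:
  λ = -4: one block (gm = 1), so the single block has size am = 3 → block sizes [3]

Assembling the blocks gives a Jordan form
J =
  [-4,  1,  0]
  [ 0, -4,  1]
  [ 0,  0, -4]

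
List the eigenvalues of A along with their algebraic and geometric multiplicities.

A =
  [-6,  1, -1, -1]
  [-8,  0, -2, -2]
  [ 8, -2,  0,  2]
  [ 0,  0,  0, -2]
λ = -2: alg = 4, geom = 3

Step 1 — factor the characteristic polynomial to read off the algebraic multiplicities:
  χ_A(x) = (x + 2)^4

Step 2 — compute geometric multiplicities via the rank-nullity identity g(λ) = n − rank(A − λI):
  rank(A − (-2)·I) = 1, so dim ker(A − (-2)·I) = n − 1 = 3

Summary:
  λ = -2: algebraic multiplicity = 4, geometric multiplicity = 3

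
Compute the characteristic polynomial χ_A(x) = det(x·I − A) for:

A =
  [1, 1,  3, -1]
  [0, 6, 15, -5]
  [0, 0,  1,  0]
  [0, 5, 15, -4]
x^4 - 4*x^3 + 6*x^2 - 4*x + 1

Expanding det(x·I − A) (e.g. by cofactor expansion or by noting that A is similar to its Jordan form J, which has the same characteristic polynomial as A) gives
  χ_A(x) = x^4 - 4*x^3 + 6*x^2 - 4*x + 1
which factors as (x - 1)^4. The eigenvalues (with algebraic multiplicities) are λ = 1 with multiplicity 4.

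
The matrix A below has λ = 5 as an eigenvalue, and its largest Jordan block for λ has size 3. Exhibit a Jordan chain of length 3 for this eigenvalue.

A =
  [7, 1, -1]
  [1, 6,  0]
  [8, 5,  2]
A Jordan chain for λ = 5 of length 3:
v_1 = (-3, 3, -3)ᵀ
v_2 = (2, 1, 8)ᵀ
v_3 = (1, 0, 0)ᵀ

Let N = A − (5)·I. We want v_3 with N^3 v_3 = 0 but N^2 v_3 ≠ 0; then v_{j-1} := N · v_j for j = 3, …, 2.

Pick v_3 = (1, 0, 0)ᵀ.
Then v_2 = N · v_3 = (2, 1, 8)ᵀ.
Then v_1 = N · v_2 = (-3, 3, -3)ᵀ.

Sanity check: (A − (5)·I) v_1 = (0, 0, 0)ᵀ = 0. ✓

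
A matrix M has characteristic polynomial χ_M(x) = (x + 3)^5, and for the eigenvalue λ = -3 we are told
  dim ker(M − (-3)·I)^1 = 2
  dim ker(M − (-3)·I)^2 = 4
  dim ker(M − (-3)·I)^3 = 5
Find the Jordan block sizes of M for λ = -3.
Block sizes for λ = -3: [3, 2]

From the dimensions of kernels of powers, the number of Jordan blocks of size at least j is d_j − d_{j−1} where d_j = dim ker(N^j) (with d_0 = 0). Computing the differences gives [2, 2, 1].
The number of blocks of size exactly k is (#blocks of size ≥ k) − (#blocks of size ≥ k + 1), so the partition is: 1 block(s) of size 2, 1 block(s) of size 3.
In nonincreasing order the block sizes are [3, 2].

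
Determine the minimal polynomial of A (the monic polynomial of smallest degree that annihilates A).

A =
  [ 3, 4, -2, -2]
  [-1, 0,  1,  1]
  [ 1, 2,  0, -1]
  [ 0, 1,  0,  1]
x^3 - 3*x^2 + 3*x - 1

The characteristic polynomial is χ_A(x) = (x - 1)^4, so the eigenvalues are known. The minimal polynomial is
  m_A(x) = Π_λ (x − λ)^{k_λ}
where k_λ is the size of the *largest* Jordan block for λ (equivalently, the smallest k with (A − λI)^k v = 0 for every generalised eigenvector v of λ).

  λ = 1: largest Jordan block has size 3, contributing (x − 1)^3

So m_A(x) = (x - 1)^3 = x^3 - 3*x^2 + 3*x - 1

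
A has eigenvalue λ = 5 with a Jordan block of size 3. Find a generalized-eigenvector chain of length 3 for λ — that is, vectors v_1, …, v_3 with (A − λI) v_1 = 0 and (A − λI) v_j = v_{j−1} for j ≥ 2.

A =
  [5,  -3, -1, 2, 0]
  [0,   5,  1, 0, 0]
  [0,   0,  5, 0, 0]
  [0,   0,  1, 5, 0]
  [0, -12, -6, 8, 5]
A Jordan chain for λ = 5 of length 3:
v_1 = (-1, 0, 0, 0, -4)ᵀ
v_2 = (-1, 1, 0, 1, -6)ᵀ
v_3 = (0, 0, 1, 0, 0)ᵀ

Let N = A − (5)·I. We want v_3 with N^3 v_3 = 0 but N^2 v_3 ≠ 0; then v_{j-1} := N · v_j for j = 3, …, 2.

Pick v_3 = (0, 0, 1, 0, 0)ᵀ.
Then v_2 = N · v_3 = (-1, 1, 0, 1, -6)ᵀ.
Then v_1 = N · v_2 = (-1, 0, 0, 0, -4)ᵀ.

Sanity check: (A − (5)·I) v_1 = (0, 0, 0, 0, 0)ᵀ = 0. ✓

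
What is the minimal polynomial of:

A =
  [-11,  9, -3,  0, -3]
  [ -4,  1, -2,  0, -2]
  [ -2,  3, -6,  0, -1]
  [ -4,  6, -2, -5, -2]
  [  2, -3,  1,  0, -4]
x^2 + 10*x + 25

The characteristic polynomial is χ_A(x) = (x + 5)^5, so the eigenvalues are known. The minimal polynomial is
  m_A(x) = Π_λ (x − λ)^{k_λ}
where k_λ is the size of the *largest* Jordan block for λ (equivalently, the smallest k with (A − λI)^k v = 0 for every generalised eigenvector v of λ).

  λ = -5: largest Jordan block has size 2, contributing (x + 5)^2

So m_A(x) = (x + 5)^2 = x^2 + 10*x + 25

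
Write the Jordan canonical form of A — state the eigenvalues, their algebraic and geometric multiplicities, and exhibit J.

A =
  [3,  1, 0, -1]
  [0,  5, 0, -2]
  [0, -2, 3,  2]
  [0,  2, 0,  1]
J_2(3) ⊕ J_1(3) ⊕ J_1(3)

The characteristic polynomial is
  det(x·I − A) = x^4 - 12*x^3 + 54*x^2 - 108*x + 81 = (x - 3)^4

Eigenvalues and multiplicities (the geometric multiplicity of λ is n − rank(A − λI), which equals the number of Jordan blocks for λ):
  λ = 3: algebraic multiplicity = 4, geometric multiplicity = 3

Determining the block sizes for each eigenvalue:
  λ = 3: 3 blocks summing to 4 forces exactly one block of size 2 and the rest size 1 → block sizes [2, 1, 1]

Assembling the blocks gives a Jordan form
J =
  [3, 1, 0, 0]
  [0, 3, 0, 0]
  [0, 0, 3, 0]
  [0, 0, 0, 3]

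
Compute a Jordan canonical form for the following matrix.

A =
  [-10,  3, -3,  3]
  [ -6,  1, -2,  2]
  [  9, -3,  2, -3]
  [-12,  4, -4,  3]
J_2(-1) ⊕ J_1(-1) ⊕ J_1(-1)

The characteristic polynomial is
  det(x·I − A) = x^4 + 4*x^3 + 6*x^2 + 4*x + 1 = (x + 1)^4

Eigenvalues and multiplicities (the geometric multiplicity of λ is n − rank(A − λI), which equals the number of Jordan blocks for λ):
  λ = -1: algebraic multiplicity = 4, geometric multiplicity = 3

Determining the block sizes for each eigenvalue:
  λ = -1: 3 blocks summing to 4 forces exactly one block of size 2 and the rest size 1 → block sizes [2, 1, 1]

Assembling the blocks gives a Jordan form
J =
  [-1,  1,  0,  0]
  [ 0, -1,  0,  0]
  [ 0,  0, -1,  0]
  [ 0,  0,  0, -1]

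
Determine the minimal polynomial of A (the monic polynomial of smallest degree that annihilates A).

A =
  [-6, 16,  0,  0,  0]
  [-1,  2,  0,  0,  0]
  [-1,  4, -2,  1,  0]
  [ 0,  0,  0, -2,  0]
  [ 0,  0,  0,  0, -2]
x^2 + 4*x + 4

The characteristic polynomial is χ_A(x) = (x + 2)^5, so the eigenvalues are known. The minimal polynomial is
  m_A(x) = Π_λ (x − λ)^{k_λ}
where k_λ is the size of the *largest* Jordan block for λ (equivalently, the smallest k with (A − λI)^k v = 0 for every generalised eigenvector v of λ).

  λ = -2: largest Jordan block has size 2, contributing (x + 2)^2

So m_A(x) = (x + 2)^2 = x^2 + 4*x + 4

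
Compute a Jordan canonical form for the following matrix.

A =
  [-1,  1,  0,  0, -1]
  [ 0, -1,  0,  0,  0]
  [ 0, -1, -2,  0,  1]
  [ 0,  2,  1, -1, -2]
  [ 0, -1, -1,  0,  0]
J_3(-1) ⊕ J_1(-1) ⊕ J_1(-1)

The characteristic polynomial is
  det(x·I − A) = x^5 + 5*x^4 + 10*x^3 + 10*x^2 + 5*x + 1 = (x + 1)^5

Eigenvalues and multiplicities (the geometric multiplicity of λ is n − rank(A − λI), which equals the number of Jordan blocks for λ):
  λ = -1: algebraic multiplicity = 5, geometric multiplicity = 3

Determining the block sizes for each eigenvalue:
  λ = -1: with am = 5 and gm = 3, the partition is not yet determined (e.g. several partitions of 5 into 3 parts exist). Let N = A − (-1)·I. Computing rank(N^1) = 2, rank(N^2) = 1, rank(N^3) = 0; the number of blocks of size ≥ j is rank(N^{j−1}) − rank(N^j), giving [3, 1, 1]. So we have 1 block(s) of size 3, 2 block(s) of size 1 → block sizes [3, 1, 1]

Assembling the blocks gives a Jordan form
J =
  [-1,  1,  0,  0,  0]
  [ 0, -1,  1,  0,  0]
  [ 0,  0, -1,  0,  0]
  [ 0,  0,  0, -1,  0]
  [ 0,  0,  0,  0, -1]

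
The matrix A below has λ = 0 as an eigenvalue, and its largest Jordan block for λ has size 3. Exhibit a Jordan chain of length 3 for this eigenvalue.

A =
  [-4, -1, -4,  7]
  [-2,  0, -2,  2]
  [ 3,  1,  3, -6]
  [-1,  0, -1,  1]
A Jordan chain for λ = 0 of length 3:
v_1 = (-1, 0, 1, 0)ᵀ
v_2 = (-4, -2, 3, -1)ᵀ
v_3 = (1, 0, 0, 0)ᵀ

Let N = A − (0)·I. We want v_3 with N^3 v_3 = 0 but N^2 v_3 ≠ 0; then v_{j-1} := N · v_j for j = 3, …, 2.

Pick v_3 = (1, 0, 0, 0)ᵀ.
Then v_2 = N · v_3 = (-4, -2, 3, -1)ᵀ.
Then v_1 = N · v_2 = (-1, 0, 1, 0)ᵀ.

Sanity check: (A − (0)·I) v_1 = (0, 0, 0, 0)ᵀ = 0. ✓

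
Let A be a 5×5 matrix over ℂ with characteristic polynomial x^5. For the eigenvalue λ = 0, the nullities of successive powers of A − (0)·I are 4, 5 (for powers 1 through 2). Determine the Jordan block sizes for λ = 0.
Block sizes for λ = 0: [2, 1, 1, 1]

From the dimensions of kernels of powers, the number of Jordan blocks of size at least j is d_j − d_{j−1} where d_j = dim ker(N^j) (with d_0 = 0). Computing the differences gives [4, 1].
The number of blocks of size exactly k is (#blocks of size ≥ k) − (#blocks of size ≥ k + 1), so the partition is: 3 block(s) of size 1, 1 block(s) of size 2.
In nonincreasing order the block sizes are [2, 1, 1, 1].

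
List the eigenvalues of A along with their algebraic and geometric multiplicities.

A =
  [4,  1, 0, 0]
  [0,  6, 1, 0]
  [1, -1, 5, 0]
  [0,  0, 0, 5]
λ = 5: alg = 4, geom = 2

Step 1 — factor the characteristic polynomial to read off the algebraic multiplicities:
  χ_A(x) = (x - 5)^4

Step 2 — compute geometric multiplicities via the rank-nullity identity g(λ) = n − rank(A − λI):
  rank(A − (5)·I) = 2, so dim ker(A − (5)·I) = n − 2 = 2

Summary:
  λ = 5: algebraic multiplicity = 4, geometric multiplicity = 2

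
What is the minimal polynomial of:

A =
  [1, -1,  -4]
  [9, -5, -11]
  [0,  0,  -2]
x^3 + 6*x^2 + 12*x + 8

The characteristic polynomial is χ_A(x) = (x + 2)^3, so the eigenvalues are known. The minimal polynomial is
  m_A(x) = Π_λ (x − λ)^{k_λ}
where k_λ is the size of the *largest* Jordan block for λ (equivalently, the smallest k with (A − λI)^k v = 0 for every generalised eigenvector v of λ).

  λ = -2: largest Jordan block has size 3, contributing (x + 2)^3

So m_A(x) = (x + 2)^3 = x^3 + 6*x^2 + 12*x + 8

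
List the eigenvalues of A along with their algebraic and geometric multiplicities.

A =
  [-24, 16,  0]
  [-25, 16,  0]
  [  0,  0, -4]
λ = -4: alg = 3, geom = 2

Step 1 — factor the characteristic polynomial to read off the algebraic multiplicities:
  χ_A(x) = (x + 4)^3

Step 2 — compute geometric multiplicities via the rank-nullity identity g(λ) = n − rank(A − λI):
  rank(A − (-4)·I) = 1, so dim ker(A − (-4)·I) = n − 1 = 2

Summary:
  λ = -4: algebraic multiplicity = 3, geometric multiplicity = 2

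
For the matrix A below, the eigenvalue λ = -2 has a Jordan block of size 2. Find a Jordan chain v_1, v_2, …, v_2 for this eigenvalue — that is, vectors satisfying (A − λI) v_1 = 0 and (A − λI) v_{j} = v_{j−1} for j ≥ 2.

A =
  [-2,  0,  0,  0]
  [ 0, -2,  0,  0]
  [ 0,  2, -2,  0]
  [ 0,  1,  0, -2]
A Jordan chain for λ = -2 of length 2:
v_1 = (0, 0, 2, 1)ᵀ
v_2 = (0, 1, 0, 0)ᵀ

Let N = A − (-2)·I. We want v_2 with N^2 v_2 = 0 but N^1 v_2 ≠ 0; then v_{j-1} := N · v_j for j = 2, …, 2.

Pick v_2 = (0, 1, 0, 0)ᵀ.
Then v_1 = N · v_2 = (0, 0, 2, 1)ᵀ.

Sanity check: (A − (-2)·I) v_1 = (0, 0, 0, 0)ᵀ = 0. ✓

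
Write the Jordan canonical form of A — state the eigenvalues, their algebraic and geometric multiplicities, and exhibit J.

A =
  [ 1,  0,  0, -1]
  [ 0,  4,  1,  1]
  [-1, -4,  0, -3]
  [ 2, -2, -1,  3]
J_3(2) ⊕ J_1(2)

The characteristic polynomial is
  det(x·I − A) = x^4 - 8*x^3 + 24*x^2 - 32*x + 16 = (x - 2)^4

Eigenvalues and multiplicities (the geometric multiplicity of λ is n − rank(A − λI), which equals the number of Jordan blocks for λ):
  λ = 2: algebraic multiplicity = 4, geometric multiplicity = 2

Determining the block sizes for each eigenvalue:
  λ = 2: with am = 4 and gm = 2, the partition is not yet determined (e.g. several partitions of 4 into 2 parts exist). Let N = A − (2)·I. Computing rank(N^1) = 2, rank(N^2) = 1, rank(N^3) = 0; the number of blocks of size ≥ j is rank(N^{j−1}) − rank(N^j), giving [2, 1, 1]. So we have 1 block(s) of size 3, 1 block(s) of size 1 → block sizes [3, 1]

Assembling the blocks gives a Jordan form
J =
  [2, 1, 0, 0]
  [0, 2, 1, 0]
  [0, 0, 2, 0]
  [0, 0, 0, 2]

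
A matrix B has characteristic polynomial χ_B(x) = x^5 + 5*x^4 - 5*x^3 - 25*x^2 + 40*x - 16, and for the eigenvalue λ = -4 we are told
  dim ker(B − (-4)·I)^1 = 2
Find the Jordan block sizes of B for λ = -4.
Block sizes for λ = -4: [1, 1]

From the dimensions of kernels of powers, the number of Jordan blocks of size at least j is d_j − d_{j−1} where d_j = dim ker(N^j) (with d_0 = 0). Computing the differences gives [2].
The number of blocks of size exactly k is (#blocks of size ≥ k) − (#blocks of size ≥ k + 1), so the partition is: 2 block(s) of size 1.
In nonincreasing order the block sizes are [1, 1].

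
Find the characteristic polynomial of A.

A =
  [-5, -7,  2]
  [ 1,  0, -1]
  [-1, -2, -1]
x^3 + 6*x^2 + 12*x + 8

Expanding det(x·I − A) (e.g. by cofactor expansion or by noting that A is similar to its Jordan form J, which has the same characteristic polynomial as A) gives
  χ_A(x) = x^3 + 6*x^2 + 12*x + 8
which factors as (x + 2)^3. The eigenvalues (with algebraic multiplicities) are λ = -2 with multiplicity 3.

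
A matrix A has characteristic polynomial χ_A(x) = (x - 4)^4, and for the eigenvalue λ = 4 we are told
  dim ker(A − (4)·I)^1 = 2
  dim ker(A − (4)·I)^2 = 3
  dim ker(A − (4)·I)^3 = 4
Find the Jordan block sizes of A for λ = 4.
Block sizes for λ = 4: [3, 1]

From the dimensions of kernels of powers, the number of Jordan blocks of size at least j is d_j − d_{j−1} where d_j = dim ker(N^j) (with d_0 = 0). Computing the differences gives [2, 1, 1].
The number of blocks of size exactly k is (#blocks of size ≥ k) − (#blocks of size ≥ k + 1), so the partition is: 1 block(s) of size 1, 1 block(s) of size 3.
In nonincreasing order the block sizes are [3, 1].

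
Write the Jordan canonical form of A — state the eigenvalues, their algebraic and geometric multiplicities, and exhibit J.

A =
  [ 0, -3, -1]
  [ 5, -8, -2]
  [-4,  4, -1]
J_3(-3)

The characteristic polynomial is
  det(x·I − A) = x^3 + 9*x^2 + 27*x + 27 = (x + 3)^3

Eigenvalues and multiplicities (the geometric multiplicity of λ is n − rank(A − λI), which equals the number of Jordan blocks for λ):
  λ = -3: algebraic multiplicity = 3, geometric multiplicity = 1

Determining the block sizes for each eigenvalue:
  λ = -3: one block (gm = 1), so the single block has size am = 3 → block sizes [3]

Assembling the blocks gives a Jordan form
J =
  [-3,  1,  0]
  [ 0, -3,  1]
  [ 0,  0, -3]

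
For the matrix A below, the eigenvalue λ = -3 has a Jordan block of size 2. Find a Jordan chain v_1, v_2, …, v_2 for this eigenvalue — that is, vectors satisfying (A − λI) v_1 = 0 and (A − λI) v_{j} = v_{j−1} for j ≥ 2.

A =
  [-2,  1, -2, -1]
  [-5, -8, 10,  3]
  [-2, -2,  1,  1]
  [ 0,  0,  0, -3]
A Jordan chain for λ = -3 of length 2:
v_1 = (1, -5, -2, 0)ᵀ
v_2 = (1, 0, 0, 0)ᵀ

Let N = A − (-3)·I. We want v_2 with N^2 v_2 = 0 but N^1 v_2 ≠ 0; then v_{j-1} := N · v_j for j = 2, …, 2.

Pick v_2 = (1, 0, 0, 0)ᵀ.
Then v_1 = N · v_2 = (1, -5, -2, 0)ᵀ.

Sanity check: (A − (-3)·I) v_1 = (0, 0, 0, 0)ᵀ = 0. ✓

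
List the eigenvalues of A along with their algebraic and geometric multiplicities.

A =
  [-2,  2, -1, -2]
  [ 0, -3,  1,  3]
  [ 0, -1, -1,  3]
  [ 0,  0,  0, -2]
λ = -2: alg = 4, geom = 2

Step 1 — factor the characteristic polynomial to read off the algebraic multiplicities:
  χ_A(x) = (x + 2)^4

Step 2 — compute geometric multiplicities via the rank-nullity identity g(λ) = n − rank(A − λI):
  rank(A − (-2)·I) = 2, so dim ker(A − (-2)·I) = n − 2 = 2

Summary:
  λ = -2: algebraic multiplicity = 4, geometric multiplicity = 2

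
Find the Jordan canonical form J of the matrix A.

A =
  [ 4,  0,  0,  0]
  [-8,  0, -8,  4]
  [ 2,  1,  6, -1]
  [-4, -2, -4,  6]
J_2(4) ⊕ J_1(4) ⊕ J_1(4)

The characteristic polynomial is
  det(x·I − A) = x^4 - 16*x^3 + 96*x^2 - 256*x + 256 = (x - 4)^4

Eigenvalues and multiplicities (the geometric multiplicity of λ is n − rank(A − λI), which equals the number of Jordan blocks for λ):
  λ = 4: algebraic multiplicity = 4, geometric multiplicity = 3

Determining the block sizes for each eigenvalue:
  λ = 4: 3 blocks summing to 4 forces exactly one block of size 2 and the rest size 1 → block sizes [2, 1, 1]

Assembling the blocks gives a Jordan form
J =
  [4, 1, 0, 0]
  [0, 4, 0, 0]
  [0, 0, 4, 0]
  [0, 0, 0, 4]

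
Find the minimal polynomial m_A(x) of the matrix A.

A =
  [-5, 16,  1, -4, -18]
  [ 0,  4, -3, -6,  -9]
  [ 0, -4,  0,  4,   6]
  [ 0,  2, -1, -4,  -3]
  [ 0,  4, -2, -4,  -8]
x^3 + 9*x^2 + 24*x + 20

The characteristic polynomial is χ_A(x) = (x + 2)^4*(x + 5), so the eigenvalues are known. The minimal polynomial is
  m_A(x) = Π_λ (x − λ)^{k_λ}
where k_λ is the size of the *largest* Jordan block for λ (equivalently, the smallest k with (A − λI)^k v = 0 for every generalised eigenvector v of λ).

  λ = -5: largest Jordan block has size 1, contributing (x + 5)
  λ = -2: largest Jordan block has size 2, contributing (x + 2)^2

So m_A(x) = (x + 2)^2*(x + 5) = x^3 + 9*x^2 + 24*x + 20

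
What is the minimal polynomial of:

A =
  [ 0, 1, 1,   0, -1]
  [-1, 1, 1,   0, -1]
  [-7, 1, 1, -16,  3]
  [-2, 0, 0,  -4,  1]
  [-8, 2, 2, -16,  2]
x^3

The characteristic polynomial is χ_A(x) = x^5, so the eigenvalues are known. The minimal polynomial is
  m_A(x) = Π_λ (x − λ)^{k_λ}
where k_λ is the size of the *largest* Jordan block for λ (equivalently, the smallest k with (A − λI)^k v = 0 for every generalised eigenvector v of λ).

  λ = 0: largest Jordan block has size 3, contributing (x − 0)^3

So m_A(x) = x^3 = x^3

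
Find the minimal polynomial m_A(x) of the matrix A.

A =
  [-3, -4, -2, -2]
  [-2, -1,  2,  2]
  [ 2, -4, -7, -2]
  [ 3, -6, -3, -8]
x^2 + 9*x + 20

The characteristic polynomial is χ_A(x) = (x + 4)*(x + 5)^3, so the eigenvalues are known. The minimal polynomial is
  m_A(x) = Π_λ (x − λ)^{k_λ}
where k_λ is the size of the *largest* Jordan block for λ (equivalently, the smallest k with (A − λI)^k v = 0 for every generalised eigenvector v of λ).

  λ = -5: largest Jordan block has size 1, contributing (x + 5)
  λ = -4: largest Jordan block has size 1, contributing (x + 4)

So m_A(x) = (x + 4)*(x + 5) = x^2 + 9*x + 20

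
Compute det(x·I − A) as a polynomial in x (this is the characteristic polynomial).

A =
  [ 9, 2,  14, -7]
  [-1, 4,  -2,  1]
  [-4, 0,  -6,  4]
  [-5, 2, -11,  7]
x^4 - 14*x^3 + 72*x^2 - 160*x + 128

Expanding det(x·I − A) (e.g. by cofactor expansion or by noting that A is similar to its Jordan form J, which has the same characteristic polynomial as A) gives
  χ_A(x) = x^4 - 14*x^3 + 72*x^2 - 160*x + 128
which factors as (x - 4)^3*(x - 2). The eigenvalues (with algebraic multiplicities) are λ = 2 with multiplicity 1, λ = 4 with multiplicity 3.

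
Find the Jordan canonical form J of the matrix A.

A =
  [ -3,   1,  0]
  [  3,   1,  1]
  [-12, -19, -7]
J_3(-3)

The characteristic polynomial is
  det(x·I − A) = x^3 + 9*x^2 + 27*x + 27 = (x + 3)^3

Eigenvalues and multiplicities (the geometric multiplicity of λ is n − rank(A − λI), which equals the number of Jordan blocks for λ):
  λ = -3: algebraic multiplicity = 3, geometric multiplicity = 1

Determining the block sizes for each eigenvalue:
  λ = -3: one block (gm = 1), so the single block has size am = 3 → block sizes [3]

Assembling the blocks gives a Jordan form
J =
  [-3,  1,  0]
  [ 0, -3,  1]
  [ 0,  0, -3]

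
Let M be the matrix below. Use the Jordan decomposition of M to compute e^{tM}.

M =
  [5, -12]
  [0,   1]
e^{tM} =
  [exp(5*t), -3*exp(5*t) + 3*exp(t)]
  [0, exp(t)]

Strategy: write M = P · J · P⁻¹ where J is a Jordan canonical form, so e^{tM} = P · e^{tJ} · P⁻¹, and e^{tJ} can be computed block-by-block.

M has Jordan form
J =
  [1, 0]
  [0, 5]
(up to reordering of blocks).

Per-block formulas:
  For a 1×1 block at λ = 5: exp(t · [5]) = [e^(5t)].
  For a 1×1 block at λ = 1: exp(t · [1]) = [e^(1t)].

After assembling e^{tJ} and conjugating by P, we get:

e^{tM} =
  [exp(5*t), -3*exp(5*t) + 3*exp(t)]
  [0, exp(t)]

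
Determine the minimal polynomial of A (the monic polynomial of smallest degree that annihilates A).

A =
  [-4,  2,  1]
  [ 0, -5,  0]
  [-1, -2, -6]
x^2 + 10*x + 25

The characteristic polynomial is χ_A(x) = (x + 5)^3, so the eigenvalues are known. The minimal polynomial is
  m_A(x) = Π_λ (x − λ)^{k_λ}
where k_λ is the size of the *largest* Jordan block for λ (equivalently, the smallest k with (A − λI)^k v = 0 for every generalised eigenvector v of λ).

  λ = -5: largest Jordan block has size 2, contributing (x + 5)^2

So m_A(x) = (x + 5)^2 = x^2 + 10*x + 25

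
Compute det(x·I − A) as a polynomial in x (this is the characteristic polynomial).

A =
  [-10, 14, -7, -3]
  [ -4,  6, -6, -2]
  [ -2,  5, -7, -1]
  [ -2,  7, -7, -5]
x^4 + 16*x^3 + 96*x^2 + 256*x + 256

Expanding det(x·I − A) (e.g. by cofactor expansion or by noting that A is similar to its Jordan form J, which has the same characteristic polynomial as A) gives
  χ_A(x) = x^4 + 16*x^3 + 96*x^2 + 256*x + 256
which factors as (x + 4)^4. The eigenvalues (with algebraic multiplicities) are λ = -4 with multiplicity 4.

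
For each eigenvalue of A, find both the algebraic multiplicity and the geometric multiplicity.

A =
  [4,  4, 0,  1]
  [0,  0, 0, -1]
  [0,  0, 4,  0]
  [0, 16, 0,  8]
λ = 4: alg = 4, geom = 3

Step 1 — factor the characteristic polynomial to read off the algebraic multiplicities:
  χ_A(x) = (x - 4)^4

Step 2 — compute geometric multiplicities via the rank-nullity identity g(λ) = n − rank(A − λI):
  rank(A − (4)·I) = 1, so dim ker(A − (4)·I) = n − 1 = 3

Summary:
  λ = 4: algebraic multiplicity = 4, geometric multiplicity = 3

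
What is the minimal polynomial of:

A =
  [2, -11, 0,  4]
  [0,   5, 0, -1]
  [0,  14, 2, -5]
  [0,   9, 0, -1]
x^3 - 6*x^2 + 12*x - 8

The characteristic polynomial is χ_A(x) = (x - 2)^4, so the eigenvalues are known. The minimal polynomial is
  m_A(x) = Π_λ (x − λ)^{k_λ}
where k_λ is the size of the *largest* Jordan block for λ (equivalently, the smallest k with (A − λI)^k v = 0 for every generalised eigenvector v of λ).

  λ = 2: largest Jordan block has size 3, contributing (x − 2)^3

So m_A(x) = (x - 2)^3 = x^3 - 6*x^2 + 12*x - 8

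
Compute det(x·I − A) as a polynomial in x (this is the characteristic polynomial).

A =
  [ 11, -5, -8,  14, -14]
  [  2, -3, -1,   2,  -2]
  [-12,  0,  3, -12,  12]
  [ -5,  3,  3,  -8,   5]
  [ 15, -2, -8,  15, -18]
x^5 + 15*x^4 + 90*x^3 + 270*x^2 + 405*x + 243

Expanding det(x·I − A) (e.g. by cofactor expansion or by noting that A is similar to its Jordan form J, which has the same characteristic polynomial as A) gives
  χ_A(x) = x^5 + 15*x^4 + 90*x^3 + 270*x^2 + 405*x + 243
which factors as (x + 3)^5. The eigenvalues (with algebraic multiplicities) are λ = -3 with multiplicity 5.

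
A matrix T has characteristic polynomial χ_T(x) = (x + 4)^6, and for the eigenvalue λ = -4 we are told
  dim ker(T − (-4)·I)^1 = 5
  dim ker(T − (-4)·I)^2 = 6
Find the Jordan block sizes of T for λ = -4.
Block sizes for λ = -4: [2, 1, 1, 1, 1]

From the dimensions of kernels of powers, the number of Jordan blocks of size at least j is d_j − d_{j−1} where d_j = dim ker(N^j) (with d_0 = 0). Computing the differences gives [5, 1].
The number of blocks of size exactly k is (#blocks of size ≥ k) − (#blocks of size ≥ k + 1), so the partition is: 4 block(s) of size 1, 1 block(s) of size 2.
In nonincreasing order the block sizes are [2, 1, 1, 1, 1].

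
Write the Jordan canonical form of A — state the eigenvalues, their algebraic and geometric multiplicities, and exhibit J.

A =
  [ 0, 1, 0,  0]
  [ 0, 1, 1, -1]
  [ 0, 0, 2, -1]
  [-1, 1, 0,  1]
J_3(1) ⊕ J_1(1)

The characteristic polynomial is
  det(x·I − A) = x^4 - 4*x^3 + 6*x^2 - 4*x + 1 = (x - 1)^4

Eigenvalues and multiplicities (the geometric multiplicity of λ is n − rank(A − λI), which equals the number of Jordan blocks for λ):
  λ = 1: algebraic multiplicity = 4, geometric multiplicity = 2

Determining the block sizes for each eigenvalue:
  λ = 1: with am = 4 and gm = 2, the partition is not yet determined (e.g. several partitions of 4 into 2 parts exist). Let N = A − (1)·I. Computing rank(N^1) = 2, rank(N^2) = 1, rank(N^3) = 0; the number of blocks of size ≥ j is rank(N^{j−1}) − rank(N^j), giving [2, 1, 1]. So we have 1 block(s) of size 3, 1 block(s) of size 1 → block sizes [3, 1]

Assembling the blocks gives a Jordan form
J =
  [1, 1, 0, 0]
  [0, 1, 1, 0]
  [0, 0, 1, 0]
  [0, 0, 0, 1]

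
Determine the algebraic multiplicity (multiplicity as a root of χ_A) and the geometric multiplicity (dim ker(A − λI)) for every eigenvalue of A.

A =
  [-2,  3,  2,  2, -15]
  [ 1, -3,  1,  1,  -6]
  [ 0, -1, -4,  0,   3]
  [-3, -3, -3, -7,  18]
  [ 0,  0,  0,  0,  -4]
λ = -4: alg = 5, geom = 3

Step 1 — factor the characteristic polynomial to read off the algebraic multiplicities:
  χ_A(x) = (x + 4)^5

Step 2 — compute geometric multiplicities via the rank-nullity identity g(λ) = n − rank(A − λI):
  rank(A − (-4)·I) = 2, so dim ker(A − (-4)·I) = n − 2 = 3

Summary:
  λ = -4: algebraic multiplicity = 5, geometric multiplicity = 3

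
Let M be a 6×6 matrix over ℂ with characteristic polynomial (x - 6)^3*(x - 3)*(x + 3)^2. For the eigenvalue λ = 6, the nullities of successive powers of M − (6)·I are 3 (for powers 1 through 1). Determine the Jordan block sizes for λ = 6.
Block sizes for λ = 6: [1, 1, 1]

From the dimensions of kernels of powers, the number of Jordan blocks of size at least j is d_j − d_{j−1} where d_j = dim ker(N^j) (with d_0 = 0). Computing the differences gives [3].
The number of blocks of size exactly k is (#blocks of size ≥ k) − (#blocks of size ≥ k + 1), so the partition is: 3 block(s) of size 1.
In nonincreasing order the block sizes are [1, 1, 1].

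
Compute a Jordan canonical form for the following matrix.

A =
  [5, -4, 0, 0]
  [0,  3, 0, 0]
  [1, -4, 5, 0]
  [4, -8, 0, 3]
J_1(3) ⊕ J_1(3) ⊕ J_2(5)

The characteristic polynomial is
  det(x·I − A) = x^4 - 16*x^3 + 94*x^2 - 240*x + 225 = (x - 5)^2*(x - 3)^2

Eigenvalues and multiplicities (the geometric multiplicity of λ is n − rank(A − λI), which equals the number of Jordan blocks for λ):
  λ = 3: algebraic multiplicity = 2, geometric multiplicity = 2
  λ = 5: algebraic multiplicity = 2, geometric multiplicity = 1

Determining the block sizes for each eigenvalue:
  λ = 3: gm = am = 2, so every block has size 1 → block sizes [1, 1]
  λ = 5: one block (gm = 1), so the single block has size am = 2 → block sizes [2]

Assembling the blocks gives a Jordan form
J =
  [3, 0, 0, 0]
  [0, 3, 0, 0]
  [0, 0, 5, 1]
  [0, 0, 0, 5]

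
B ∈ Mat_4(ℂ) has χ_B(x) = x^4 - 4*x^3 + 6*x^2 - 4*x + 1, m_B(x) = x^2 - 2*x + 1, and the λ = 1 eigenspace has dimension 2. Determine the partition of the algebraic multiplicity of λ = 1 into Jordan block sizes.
Block sizes for λ = 1: [2, 2]

Step 1 — from the characteristic polynomial, algebraic multiplicity of λ = 1 is 4. From dim ker(B − (1)·I) = 2, there are exactly 2 Jordan blocks for λ = 1.
Step 2 — from the minimal polynomial, the factor (x − 1)^2 tells us the largest block for λ = 1 has size 2.
Step 3 — with total size 4, 2 blocks, and largest block 2, the block sizes (in nonincreasing order) are [2, 2].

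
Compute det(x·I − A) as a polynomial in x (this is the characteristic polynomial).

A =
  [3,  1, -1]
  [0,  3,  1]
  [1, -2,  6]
x^3 - 12*x^2 + 48*x - 64

Expanding det(x·I − A) (e.g. by cofactor expansion or by noting that A is similar to its Jordan form J, which has the same characteristic polynomial as A) gives
  χ_A(x) = x^3 - 12*x^2 + 48*x - 64
which factors as (x - 4)^3. The eigenvalues (with algebraic multiplicities) are λ = 4 with multiplicity 3.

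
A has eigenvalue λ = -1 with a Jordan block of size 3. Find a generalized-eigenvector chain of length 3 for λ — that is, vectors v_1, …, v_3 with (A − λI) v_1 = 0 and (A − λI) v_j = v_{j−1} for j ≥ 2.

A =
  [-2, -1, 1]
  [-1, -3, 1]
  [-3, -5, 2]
A Jordan chain for λ = -1 of length 3:
v_1 = (-1, 0, -1)ᵀ
v_2 = (-1, -1, -3)ᵀ
v_3 = (1, 0, 0)ᵀ

Let N = A − (-1)·I. We want v_3 with N^3 v_3 = 0 but N^2 v_3 ≠ 0; then v_{j-1} := N · v_j for j = 3, …, 2.

Pick v_3 = (1, 0, 0)ᵀ.
Then v_2 = N · v_3 = (-1, -1, -3)ᵀ.
Then v_1 = N · v_2 = (-1, 0, -1)ᵀ.

Sanity check: (A − (-1)·I) v_1 = (0, 0, 0)ᵀ = 0. ✓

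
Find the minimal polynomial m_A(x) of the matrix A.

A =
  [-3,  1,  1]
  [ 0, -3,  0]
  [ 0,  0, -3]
x^2 + 6*x + 9

The characteristic polynomial is χ_A(x) = (x + 3)^3, so the eigenvalues are known. The minimal polynomial is
  m_A(x) = Π_λ (x − λ)^{k_λ}
where k_λ is the size of the *largest* Jordan block for λ (equivalently, the smallest k with (A − λI)^k v = 0 for every generalised eigenvector v of λ).

  λ = -3: largest Jordan block has size 2, contributing (x + 3)^2

So m_A(x) = (x + 3)^2 = x^2 + 6*x + 9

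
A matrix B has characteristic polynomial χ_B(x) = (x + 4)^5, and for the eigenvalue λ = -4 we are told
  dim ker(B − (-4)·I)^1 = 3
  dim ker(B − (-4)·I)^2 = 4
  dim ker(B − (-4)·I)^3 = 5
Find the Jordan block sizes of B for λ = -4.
Block sizes for λ = -4: [3, 1, 1]

From the dimensions of kernels of powers, the number of Jordan blocks of size at least j is d_j − d_{j−1} where d_j = dim ker(N^j) (with d_0 = 0). Computing the differences gives [3, 1, 1].
The number of blocks of size exactly k is (#blocks of size ≥ k) − (#blocks of size ≥ k + 1), so the partition is: 2 block(s) of size 1, 1 block(s) of size 3.
In nonincreasing order the block sizes are [3, 1, 1].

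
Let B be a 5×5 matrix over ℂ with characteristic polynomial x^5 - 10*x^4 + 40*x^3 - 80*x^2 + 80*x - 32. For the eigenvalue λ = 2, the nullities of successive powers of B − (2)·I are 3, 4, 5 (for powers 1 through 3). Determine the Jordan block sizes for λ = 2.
Block sizes for λ = 2: [3, 1, 1]

From the dimensions of kernels of powers, the number of Jordan blocks of size at least j is d_j − d_{j−1} where d_j = dim ker(N^j) (with d_0 = 0). Computing the differences gives [3, 1, 1].
The number of blocks of size exactly k is (#blocks of size ≥ k) − (#blocks of size ≥ k + 1), so the partition is: 2 block(s) of size 1, 1 block(s) of size 3.
In nonincreasing order the block sizes are [3, 1, 1].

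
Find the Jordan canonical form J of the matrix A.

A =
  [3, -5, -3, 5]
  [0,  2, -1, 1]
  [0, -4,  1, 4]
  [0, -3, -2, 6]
J_3(3) ⊕ J_1(3)

The characteristic polynomial is
  det(x·I − A) = x^4 - 12*x^3 + 54*x^2 - 108*x + 81 = (x - 3)^4

Eigenvalues and multiplicities (the geometric multiplicity of λ is n − rank(A − λI), which equals the number of Jordan blocks for λ):
  λ = 3: algebraic multiplicity = 4, geometric multiplicity = 2

Determining the block sizes for each eigenvalue:
  λ = 3: with am = 4 and gm = 2, the partition is not yet determined (e.g. several partitions of 4 into 2 parts exist). Let N = A − (3)·I. Computing rank(N^1) = 2, rank(N^2) = 1, rank(N^3) = 0; the number of blocks of size ≥ j is rank(N^{j−1}) − rank(N^j), giving [2, 1, 1]. So we have 1 block(s) of size 3, 1 block(s) of size 1 → block sizes [3, 1]

Assembling the blocks gives a Jordan form
J =
  [3, 1, 0, 0]
  [0, 3, 1, 0]
  [0, 0, 3, 0]
  [0, 0, 0, 3]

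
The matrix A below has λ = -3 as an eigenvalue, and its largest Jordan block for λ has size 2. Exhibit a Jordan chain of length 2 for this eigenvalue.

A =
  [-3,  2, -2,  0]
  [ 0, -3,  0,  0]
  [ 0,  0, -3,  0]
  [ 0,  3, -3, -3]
A Jordan chain for λ = -3 of length 2:
v_1 = (2, 0, 0, 3)ᵀ
v_2 = (0, 1, 0, 0)ᵀ

Let N = A − (-3)·I. We want v_2 with N^2 v_2 = 0 but N^1 v_2 ≠ 0; then v_{j-1} := N · v_j for j = 2, …, 2.

Pick v_2 = (0, 1, 0, 0)ᵀ.
Then v_1 = N · v_2 = (2, 0, 0, 3)ᵀ.

Sanity check: (A − (-3)·I) v_1 = (0, 0, 0, 0)ᵀ = 0. ✓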